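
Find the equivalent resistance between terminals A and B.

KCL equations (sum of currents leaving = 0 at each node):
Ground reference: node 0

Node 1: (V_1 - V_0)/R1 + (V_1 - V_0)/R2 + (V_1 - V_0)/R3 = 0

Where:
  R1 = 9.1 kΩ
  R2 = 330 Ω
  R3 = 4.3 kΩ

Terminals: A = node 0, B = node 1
Reduce the network between node 0 (A) and node 1 (B) by series/parallel combination:
  Rp1 = R1 ‖ R2 ‖ R3 (parallel, all between nodes 0 and 1) = 1/(1/9100 + 1/330 + 1/4300) = 296.5 Ω
R_eq = 296.5 Ω

Final answer: 296.5 Ω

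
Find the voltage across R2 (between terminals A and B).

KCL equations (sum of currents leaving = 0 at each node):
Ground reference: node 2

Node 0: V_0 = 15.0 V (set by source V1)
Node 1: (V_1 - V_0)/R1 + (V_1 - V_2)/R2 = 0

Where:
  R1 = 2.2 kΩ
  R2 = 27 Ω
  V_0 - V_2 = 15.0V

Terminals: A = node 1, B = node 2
R1 and R2 are in series across V1 (node 0 → node 1 → node 2), and the output A–B is taken across R2, so this is a voltage divider.
Series current: I = V1/(R1 + R2) = 15/(2200 + 27) = 15/2227 = 0.006736 A
V_R2 = I × R2 = V1 × R2/(R1 + R2) = 15 × 27/2227 = 0.1819 V

Final answer: 0.1819 V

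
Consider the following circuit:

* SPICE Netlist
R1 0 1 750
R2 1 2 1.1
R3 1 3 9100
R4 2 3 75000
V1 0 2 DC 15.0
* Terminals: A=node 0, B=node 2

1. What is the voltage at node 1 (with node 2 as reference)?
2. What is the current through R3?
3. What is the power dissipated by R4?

Nodal analysis, taking node 2 as the 0 V reference.
Source V1 fixes V_0 = 15 V.
KCL at each unknown node (sum of currents leaving = 0; resistances in Ω):
  Node 1: (V_1 - 15)/750 + (V_1 - 0)/1.1 + (V_1 - V_3)/9100 = 0
  Node 3: (V_3 - V_1)/9100 + (V_3 - 0)/75000 = 0
Collecting terms (coefficients in siemens):
  0.9105·V_1 - 0.0001099·V_3 = 0.02
  0.0001232·V_3 - 0.0001099·V_1 = 0
Determinant D = (0.9105)(0.0001232) - (-0.0001099)(-0.0001099) = 0.0001122
V_1 = [(0.02)(0.0001232) - (-0.0001099)(0)]/D = 0.02197 V
V_3 = [(0.9105)(0) - (0.02)(-0.0001099)]/D = 0.01959 V
Part 1:
  Read off the nodal solution: V_1 = 0.02197 V
Part 2:
  I_R3 = (V_1 - V_3)/R3 = (0.02197 - 0.01959)/9100 = 0.0000002612 A
  Magnitude: I_R3 = 0.0000002612 A
Part 3:
  I_R4 = (V_2 - V_3)/R4 = (0 - 0.01959)/75000 = -0.0000002612 A
  P_R4 = I_R4² × R4 = (-0.0000002612)² × 75000 = 0.000000005117 W

Final answers:
1. V_1 = 0.02197 V
2. I_R3 = 2.612e-07 A
3. P_R4 = 5.117e-09 W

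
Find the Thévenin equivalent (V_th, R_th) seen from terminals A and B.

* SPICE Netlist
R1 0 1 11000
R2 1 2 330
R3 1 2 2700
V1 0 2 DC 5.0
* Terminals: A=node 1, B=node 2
Step 1 — V_th is the open-circuit voltage V_A - V_B (nothing connected across the terminals).
Nodal analysis, taking node 2 as the 0 V reference.
Source V1 fixes V_0 = 5 V.
KCL at each unknown node (sum of currents leaving = 0; resistances in Ω):
  Node 1: (V_1 - 5)/11000 + (V_1 - 0)/330 + (V_1 - 0)/2700 = 0
Collecting terms: 0.003492 × V_1 = 0.0004545  =>  V_1 = 0.1302 V
V_th = V_1 - V_2 = 0.1302 - 0 = 0.1302 V
Step 2 — R_th: zero the source — replace V1 by a short circuit (node 2 merges into node 0) — and find the resistance seen between A (node 1) and B (node 0).
Reduce the network between node 1 (A) and node 0 (B) by series/parallel combination:
  Rp1 = R1 ‖ R2 ‖ R3 (parallel, all between nodes 0 and 1) = 1/(1/11000 + 1/330 + 1/2700) = 286.4 Ω
R_th = 286.4 Ω

Final answer: V_th = 0.1302 V, R_th = 286.4 Ω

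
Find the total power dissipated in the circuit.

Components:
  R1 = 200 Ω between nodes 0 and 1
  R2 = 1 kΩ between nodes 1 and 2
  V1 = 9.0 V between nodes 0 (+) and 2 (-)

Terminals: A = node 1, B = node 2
Nodal analysis, taking node 2 as the 0 V reference.
Source V1 fixes V_0 = 9 V.
KCL at each unknown node (sum of currents leaving = 0; resistances in Ω):
  Node 1: (V_1 - 9)/200 + (V_1 - 0)/1000 = 0
Collecting terms: 0.006 × V_1 = 0.045  =>  V_1 = 7.5 V
Power in each resistor, P = (ΔV)²/R:
  P_R1 = (9 - 7.5)²/200 = 0.01125 W
  P_R2 = (7.5 - 0)²/1000 = 0.05625 W
P_total = P_R1 + P_R2 = 0.0675 W

Final answer: 0.0675 W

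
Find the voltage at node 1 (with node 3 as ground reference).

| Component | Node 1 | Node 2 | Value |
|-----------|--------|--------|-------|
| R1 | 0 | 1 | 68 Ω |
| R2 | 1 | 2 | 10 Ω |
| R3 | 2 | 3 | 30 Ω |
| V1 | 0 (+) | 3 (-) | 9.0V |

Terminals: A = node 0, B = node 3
Nodal analysis, taking node 3 as the 0 V reference.
Source V1 fixes V_0 = 9 V.
KCL at each unknown node (sum of currents leaving = 0; resistances in Ω):
  Node 1: (V_1 - 9)/68 + (V_1 - V_2)/10 = 0
  Node 2: (V_2 - V_1)/10 + (V_2 - 0)/30 = 0
Collecting terms (coefficients in siemens):
  0.1147·V_1 - 0.1·V_2 = 0.1324
  0.1333·V_2 - 0.1·V_1 = 0
Determinant D = (0.1147)(0.1333) - (-0.1)(-0.1) = 0.005294
V_1 = [(0.1324)(0.1333) - (-0.1)(0)]/D = 3.333 V
V_2 = [(0.1147)(0) - (0.1324)(-0.1)]/D = 2.5 V
The requested potential is V_1 = 3.333 V.

Final answer: V_1 = 3.333 V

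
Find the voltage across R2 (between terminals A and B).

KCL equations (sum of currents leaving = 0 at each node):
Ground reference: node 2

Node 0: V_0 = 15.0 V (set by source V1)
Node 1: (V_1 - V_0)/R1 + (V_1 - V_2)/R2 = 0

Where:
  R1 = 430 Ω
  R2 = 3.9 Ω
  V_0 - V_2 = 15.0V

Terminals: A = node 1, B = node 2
R1 and R2 are in series across V1 (node 0 → node 1 → node 2), and the output A–B is taken across R2, so this is a voltage divider.
Series current: I = V1/(R1 + R2) = 15/(430 + 3.9) = 15/433.9 = 0.03457 A
V_R2 = I × R2 = V1 × R2/(R1 + R2) = 15 × 3.9/433.9 = 0.1348 V

Final answer: 0.1348 V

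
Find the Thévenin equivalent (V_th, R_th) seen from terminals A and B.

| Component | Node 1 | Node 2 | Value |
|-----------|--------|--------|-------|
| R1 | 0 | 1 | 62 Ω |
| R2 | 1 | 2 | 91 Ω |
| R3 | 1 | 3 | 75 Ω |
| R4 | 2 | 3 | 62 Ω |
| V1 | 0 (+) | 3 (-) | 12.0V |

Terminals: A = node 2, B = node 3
Step 1 — V_th is the open-circuit voltage V_A - V_B (nothing connected across the terminals).
Nodal analysis, taking node 3 as the 0 V reference.
Source V1 fixes V_0 = 12 V.
KCL at each unknown node (sum of currents leaving = 0; resistances in Ω):
  Node 1: (V_1 - 12)/62 + (V_1 - V_2)/91 + (V_1 - 0)/75 = 0
  Node 2: (V_2 - V_1)/91 + (V_2 - 0)/62 = 0
Collecting terms (coefficients in siemens):
  0.04045·V_1 - 0.01099·V_2 = 0.1935
  0.02712·V_2 - 0.01099·V_1 = 0
Determinant D = (0.04045)(0.02712) - (-0.01099)(-0.01099) = 0.0009762
V_1 = [(0.1935)(0.02712) - (-0.01099)(0)]/D = 5.377 V
V_2 = [(0.04045)(0) - (0.1935)(-0.01099)]/D = 2.179 V
V_th = V_2 - V_3 = 2.179 - 0 = 2.179 V
Step 2 — R_th: zero the source — replace V1 by a short circuit (node 3 merges into node 0) — and find the resistance seen between A (node 2) and B (node 0).
Reduce the network between node 2 (A) and node 0 (B) by series/parallel combination:
  Rp1 = R1 ‖ R3 (parallel, both between nodes 0 and 1) = 1/(1/62 + 1/75) = 33.94 Ω
  Rs1 = R2 + Rp1 (series, joined only at node 1) = 91 + 33.94 = 124.9 Ω
  Rp2 = R4 ‖ Rs1 (parallel, both between nodes 0 and 2) = 1/(1/62 + 1/124.9) = 41.44 Ω
R_th = 41.44 Ω

Final answer: V_th = 2.179 V, R_th = 41.44 Ω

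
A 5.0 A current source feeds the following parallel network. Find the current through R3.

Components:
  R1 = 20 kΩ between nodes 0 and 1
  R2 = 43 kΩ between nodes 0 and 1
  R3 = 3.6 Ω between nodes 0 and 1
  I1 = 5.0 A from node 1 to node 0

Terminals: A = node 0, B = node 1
All resistors sit directly between nodes 0 and 1, so they are in parallel and share one voltage V; the full source current 5 A splits among them.
1/R_par = 1/20000 + 1/43000 + 1/3.6 = 0.2779 S  =>  R_par = 3.599 Ω
V = I × R_par = 5 × 3.599 = 18 V
I_R3 = V/R3 = 18/3.6 = 4.999 A

Final answer: 4.999 A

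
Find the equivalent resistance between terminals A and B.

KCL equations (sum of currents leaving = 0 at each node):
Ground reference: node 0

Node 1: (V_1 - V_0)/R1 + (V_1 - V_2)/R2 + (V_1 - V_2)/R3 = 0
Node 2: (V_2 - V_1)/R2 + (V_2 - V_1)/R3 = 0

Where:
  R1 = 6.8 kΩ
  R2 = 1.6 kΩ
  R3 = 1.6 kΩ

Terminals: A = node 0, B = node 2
Reduce the network between node 0 (A) and node 2 (B) by series/parallel combination:
  Rp1 = R2 ‖ R3 (parallel, both between nodes 1 and 2) = 1/(1/1600 + 1/1600) = 800 Ω
  Rs1 = R1 + Rp1 (series, joined only at node 1) = 6800 + 800 = 7600 Ω
R_eq = 7.6 kΩ

Final answer: 7.6 kΩ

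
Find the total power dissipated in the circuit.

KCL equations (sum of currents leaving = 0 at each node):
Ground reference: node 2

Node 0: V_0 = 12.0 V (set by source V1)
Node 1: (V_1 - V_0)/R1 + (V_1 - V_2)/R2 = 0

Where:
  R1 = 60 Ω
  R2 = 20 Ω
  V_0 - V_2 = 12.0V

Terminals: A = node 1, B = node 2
Nodal analysis, taking node 2 as the 0 V reference.
Source V1 fixes V_0 = 12 V.
KCL at each unknown node (sum of currents leaving = 0; resistances in Ω):
  Node 1: (V_1 - 12)/60 + (V_1 - 0)/20 = 0
Collecting terms: 0.06667 × V_1 = 0.2  =>  V_1 = 3 V
Power in each resistor, P = (ΔV)²/R:
  P_R1 = (12 - 3)²/60 = 1.35 W
  P_R2 = (3 - 0)²/20 = 0.45 W
P_total = P_R1 + P_R2 = 1.8 W

Final answer: 1.8 W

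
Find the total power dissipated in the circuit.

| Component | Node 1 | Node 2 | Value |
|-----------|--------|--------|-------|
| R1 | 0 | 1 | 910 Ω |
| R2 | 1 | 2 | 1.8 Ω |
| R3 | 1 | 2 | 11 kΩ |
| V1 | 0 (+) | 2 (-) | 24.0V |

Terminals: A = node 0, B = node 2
Nodal analysis, taking node 2 as the 0 V reference.
Source V1 fixes V_0 = 24 V.
KCL at each unknown node (sum of currents leaving = 0; resistances in Ω):
  Node 1: (V_1 - 24)/910 + (V_1 - 0)/1.8 + (V_1 - 0)/11000 = 0
Collecting terms: 0.5567 × V_1 = 0.02637  =>  V_1 = 0.04737 V
Power in each resistor, P = (ΔV)²/R:
  P_R1 = (24 - 0.04737)²/910 = 0.6305 W
  P_R2 = (0.04737 - 0)²/1.8 = 0.001247 W
  P_R3 = (0.04737 - 0)²/11000 = 0.000000204 W
P_total = P_R1 + P_R2 + P_R3 = 0.6317 W

Final answer: 0.6317 W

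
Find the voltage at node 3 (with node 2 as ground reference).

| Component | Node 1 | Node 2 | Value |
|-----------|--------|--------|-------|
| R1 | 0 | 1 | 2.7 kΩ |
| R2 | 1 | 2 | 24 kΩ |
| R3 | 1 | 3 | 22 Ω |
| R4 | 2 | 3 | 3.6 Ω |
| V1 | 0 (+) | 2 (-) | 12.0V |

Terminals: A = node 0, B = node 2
Nodal analysis, taking node 2 as the 0 V reference.
Source V1 fixes V_0 = 12 V.
KCL at each unknown node (sum of currents leaving = 0; resistances in Ω):
  Node 1: (V_1 - 12)/2700 + (V_1 - 0)/24000 + (V_1 - V_3)/22 = 0
  Node 3: (V_3 - V_1)/22 + (V_3 - 0)/3.6 = 0
Collecting terms (coefficients in siemens):
  0.04587·V_1 - 0.04545·V_3 = 0.004444
  0.3232·V_3 - 0.04545·V_1 = 0
Determinant D = (0.04587)(0.3232) - (-0.04545)(-0.04545) = 0.01276
V_1 = [(0.004444)(0.3232) - (-0.04545)(0)]/D = 0.1126 V
V_3 = [(0.04587)(0) - (0.004444)(-0.04545)]/D = 0.01583 V
The requested potential is V_3 = 0.01583 V.

Final answer: V_3 = 0.01583 V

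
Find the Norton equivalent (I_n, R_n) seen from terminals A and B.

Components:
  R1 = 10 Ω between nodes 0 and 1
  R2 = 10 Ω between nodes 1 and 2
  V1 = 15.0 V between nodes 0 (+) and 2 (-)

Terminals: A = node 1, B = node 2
Find the Thévenin equivalent first; then I_n = V_th/R_th and R_n = R_th.
Step 1 — V_th is the open-circuit voltage V_A - V_B (nothing connected across the terminals).
Nodal analysis, taking node 2 as the 0 V reference.
Source V1 fixes V_0 = 15 V.
KCL at each unknown node (sum of currents leaving = 0; resistances in Ω):
  Node 1: (V_1 - 15)/10 + (V_1 - 0)/10 = 0
Collecting terms: 0.2 × V_1 = 1.5  =>  V_1 = 7.5 V
V_th = V_1 - V_2 = 7.5 - 0 = 7.5 V
Step 2 — R_th: zero the source — replace V1 by a short circuit (node 2 merges into node 0) — and find the resistance seen between A (node 1) and B (node 0).
Reduce the network between node 1 (A) and node 0 (B) by series/parallel combination:
  Rp1 = R1 ‖ R2 (parallel, both between nodes 0 and 1) = 1/(1/10 + 1/10) = 5 Ω
R_th = 5 Ω
I_n = V_th/R_th = 7.5/5 = 1.5 A, and R_n = R_th = 5 Ω

Final answer: I_n = 1.5 A, R_n = 5 Ω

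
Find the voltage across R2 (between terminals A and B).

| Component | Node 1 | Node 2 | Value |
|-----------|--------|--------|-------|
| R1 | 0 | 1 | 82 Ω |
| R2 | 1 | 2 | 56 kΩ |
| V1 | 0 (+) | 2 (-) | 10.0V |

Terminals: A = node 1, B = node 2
R1 and R2 are in series across V1 (node 0 → node 1 → node 2), and the output A–B is taken across R2, so this is a voltage divider.
Series current: I = V1/(R1 + R2) = 10/(82 + 56000) = 10/56080 = 0.0001783 A
V_R2 = I × R2 = V1 × R2/(R1 + R2) = 10 × 56000/56080 = 9.985 V

Final answer: 9.985 V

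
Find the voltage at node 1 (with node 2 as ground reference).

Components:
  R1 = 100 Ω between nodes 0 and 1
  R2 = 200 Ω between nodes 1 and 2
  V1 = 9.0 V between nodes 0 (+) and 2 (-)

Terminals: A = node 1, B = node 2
Nodal analysis, taking node 2 as the 0 V reference.
Source V1 fixes V_0 = 9 V.
KCL at each unknown node (sum of currents leaving = 0; resistances in Ω):
  Node 1: (V_1 - 9)/100 + (V_1 - 0)/200 = 0
Collecting terms: 0.015 × V_1 = 0.09  =>  V_1 = 6 V
The requested potential is V_1 = 6 V.

Final answer: V_1 = 6 V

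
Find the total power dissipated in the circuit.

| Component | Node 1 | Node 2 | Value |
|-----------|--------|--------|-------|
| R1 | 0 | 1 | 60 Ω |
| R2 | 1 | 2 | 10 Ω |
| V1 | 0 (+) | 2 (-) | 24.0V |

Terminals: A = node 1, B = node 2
Nodal analysis, taking node 2 as the 0 V reference.
Source V1 fixes V_0 = 24 V.
KCL at each unknown node (sum of currents leaving = 0; resistances in Ω):
  Node 1: (V_1 - 24)/60 + (V_1 - 0)/10 = 0
Collecting terms: 0.1167 × V_1 = 0.4  =>  V_1 = 3.429 V
Power in each resistor, P = (ΔV)²/R:
  P_R1 = (24 - 3.429)²/60 = 7.053 W
  P_R2 = (3.429 - 0)²/10 = 1.176 W
P_total = P_R1 + P_R2 = 8.229 W

Final answer: 8.229 W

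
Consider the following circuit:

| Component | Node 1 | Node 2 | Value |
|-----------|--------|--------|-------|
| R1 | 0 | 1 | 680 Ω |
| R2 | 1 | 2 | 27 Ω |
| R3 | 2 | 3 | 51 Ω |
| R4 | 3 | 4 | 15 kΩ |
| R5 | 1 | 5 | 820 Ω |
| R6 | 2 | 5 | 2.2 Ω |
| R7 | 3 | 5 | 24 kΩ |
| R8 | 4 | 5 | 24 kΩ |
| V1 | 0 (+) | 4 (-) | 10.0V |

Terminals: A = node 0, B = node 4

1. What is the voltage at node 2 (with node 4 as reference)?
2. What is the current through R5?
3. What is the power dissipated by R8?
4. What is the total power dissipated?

Nodal analysis, taking node 4 as the 0 V reference.
Source V1 fixes V_0 = 10 V.
KCL at each unknown node (sum of currents leaving = 0; resistances in Ω):
  Node 1: (V_1 - 10)/680 + (V_1 - V_2)/27 + (V_1 - V_5)/820 = 0
  Node 2: (V_2 - V_1)/27 + (V_2 - V_3)/51 + (V_2 - V_5)/2.2 = 0
  Node 3: (V_3 - V_2)/51 + (V_3 - 0)/15000 + (V_3 - V_5)/24000 = 0
  Node 5: (V_5 - V_1)/820 + (V_5 - V_2)/2.2 + (V_5 - V_3)/24000 + (V_5 - 0)/24000 = 0
Collecting terms (coefficients in siemens):
  0.03973·V_1 - 0.03704·V_2 - 0.00122·V_5 = 0.01471
  0.5112·V_2 - 0.03704·V_1 - 0.01961·V_3 - 0.4545·V_5 = 0
  0.01972·V_3 - 0.01961·V_2 - 0.00004167·V_5 = 0
  0.4558·V_5 - 0.00122·V_1 - 0.4545·V_2 - 0.00004167·V_3 = 0
Solving these 4 simultaneous equations (Gaussian elimination) gives:
  V_1 = 9.317 V, V_2 = 9.291 V, V_3 = 9.259 V, V_5 = 9.29 V
Part 1:
  Read off the nodal solution: V_2 = 9.291 V
Part 2:
  I_R5 = (V_1 - V_5)/R5 = (9.317 - 9.29)/820 = 0.00003294 A
  Magnitude: I_R5 = 0.00003294 A
Part 3:
  I_R8 = (V_4 - V_5)/R8 = (0 - 9.29)/24000 = -0.0003871 A
  P_R8 = I_R8² × R8 = (-0.0003871)² × 24000 = 0.003596 W
Part 4:
  Power in each resistor, P = (ΔV)²/R:
    P_R1 = (10 - 9.317)²/680 = 0.000686 W
    P_R2 = (9.317 - 9.291)²/27 = 0.00002548 W
    P_R3 = (9.291 - 9.259)²/51 = 0.00001935 W
    P_R4 = (9.259 - 0)²/15000 = 0.005716 W
    P_R5 = (9.317 - 9.29)²/820 = 0.0000008897 W
    P_R6 = (9.291 - 9.29)²/2.2 = 0.0000002779 W
    P_R7 = (9.259 - 9.29)²/24000 = 0.0000000391 W
    P_R8 = (0 - 9.29)²/24000 = 0.003596 W
  P_total = P_R1 + P_R2 + P_R3 + P_R4 + P_R5 + P_R6 + P_R7 + P_R8 = 0.01004 W

Final answers:
1. V_2 = 9.291 V
2. I_R5 = 3.294e-05 A
3. P_R8 = 0.003596 W
4. P_total = 0.01004 W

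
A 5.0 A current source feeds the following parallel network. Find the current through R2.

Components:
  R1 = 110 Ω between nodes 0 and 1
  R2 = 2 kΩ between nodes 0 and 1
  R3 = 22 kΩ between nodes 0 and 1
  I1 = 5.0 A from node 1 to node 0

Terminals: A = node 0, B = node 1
All resistors sit directly between nodes 0 and 1, so they are in parallel and share one voltage V; the full source current 5 A splits among them.
1/R_par = 1/110 + 1/2000 + 1/22000 = 0.009636 S  =>  R_par = 103.8 Ω
V = I × R_par = 5 × 103.8 = 518.9 V
I_R2 = V/R2 = 518.9/2000 = 0.2594 A

Final answer: 0.2594 A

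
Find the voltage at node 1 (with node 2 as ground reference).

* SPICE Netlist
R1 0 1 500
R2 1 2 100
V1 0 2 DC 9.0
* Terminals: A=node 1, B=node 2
Nodal analysis, taking node 2 as the 0 V reference.
Source V1 fixes V_0 = 9 V.
KCL at each unknown node (sum of currents leaving = 0; resistances in Ω):
  Node 1: (V_1 - 9)/500 + (V_1 - 0)/100 = 0
Collecting terms: 0.012 × V_1 = 0.018  =>  V_1 = 1.5 V
The requested potential is V_1 = 1.5 V.

Final answer: V_1 = 1.5 V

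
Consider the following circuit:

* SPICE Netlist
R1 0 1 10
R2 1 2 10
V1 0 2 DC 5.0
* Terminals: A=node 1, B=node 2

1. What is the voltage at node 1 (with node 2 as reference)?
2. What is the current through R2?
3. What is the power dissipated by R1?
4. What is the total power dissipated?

Nodal analysis, taking node 2 as the 0 V reference.
Source V1 fixes V_0 = 5 V.
KCL at each unknown node (sum of currents leaving = 0; resistances in Ω):
  Node 1: (V_1 - 5)/10 + (V_1 - 0)/10 = 0
Collecting terms: 0.2 × V_1 = 0.5  =>  V_1 = 2.5 V
Part 1:
  Read off the nodal solution: V_1 = 2.5 V
Part 2:
  I_R2 = (V_1 - V_2)/R2 = (2.5 - 0)/10 = 0.25 A
  Magnitude: I_R2 = 0.25 A
Part 3:
  I_R1 = (V_0 - V_1)/R1 = (5 - 2.5)/10 = 0.25 A
  P_R1 = I_R1² × R1 = (0.25)² × 10 = 0.625 W
Part 4:
  Power in each resistor, P = (ΔV)²/R:
    P_R1 = (5 - 2.5)²/10 = 0.625 W
    P_R2 = (2.5 - 0)²/10 = 0.625 W
  P_total = P_R1 + P_R2 = 1.25 W

Final answers:
1. V_1 = 2.5 V
2. I_R2 = 0.25 A
3. P_R1 = 0.625 W
4. P_total = 1.25 W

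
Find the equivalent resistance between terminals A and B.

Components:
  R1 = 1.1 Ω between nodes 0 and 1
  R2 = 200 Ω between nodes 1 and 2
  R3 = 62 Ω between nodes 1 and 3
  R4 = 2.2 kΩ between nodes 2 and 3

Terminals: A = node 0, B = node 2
Reduce the network between node 0 (A) and node 2 (B) by series/parallel combination:
  Rs1 = R3 + R4 (series, joined only at node 3) = 62 + 2200 = 2262 Ω
  Rp1 = R2 ‖ Rs1 (parallel, both between nodes 1 and 2) = 1/(1/200 + 1/2262) = 183.8 Ω
  Rs2 = R1 + Rp1 (series, joined only at node 1) = 1.1 + 183.8 = 184.9 Ω
R_eq = 184.9 Ω

Final answer: 184.9 Ω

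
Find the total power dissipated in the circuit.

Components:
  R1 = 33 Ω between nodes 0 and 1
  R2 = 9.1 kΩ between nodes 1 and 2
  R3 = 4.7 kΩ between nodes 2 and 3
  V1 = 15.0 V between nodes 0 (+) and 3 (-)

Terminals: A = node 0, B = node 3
Nodal analysis, taking node 3 as the 0 V reference.
Source V1 fixes V_0 = 15 V.
KCL at each unknown node (sum of currents leaving = 0; resistances in Ω):
  Node 1: (V_1 - 15)/33 + (V_1 - V_2)/9100 = 0
  Node 2: (V_2 - V_1)/9100 + (V_2 - 0)/4700 = 0
Collecting terms (coefficients in siemens):
  0.03041·V_1 - 0.0001099·V_2 = 0.4545
  0.0003227·V_2 - 0.0001099·V_1 = 0
Determinant D = (0.03041)(0.0003227) - (-0.0001099)(-0.0001099) = 0.000009801
V_1 = [(0.4545)(0.0003227) - (-0.0001099)(0)]/D = 14.96 V
V_2 = [(0.03041)(0) - (0.4545)(-0.0001099)]/D = 5.097 V
Power in each resistor, P = (ΔV)²/R:
  P_R1 = (15 - 14.96)²/33 = 0.0000388 W
  P_R2 = (14.96 - 5.097)²/9100 = 0.0107 W
  P_R3 = (5.097 - 0)²/4700 = 0.005526 W
P_total = P_R1 + P_R2 + P_R3 = 0.01627 W

Final answer: 0.01627 W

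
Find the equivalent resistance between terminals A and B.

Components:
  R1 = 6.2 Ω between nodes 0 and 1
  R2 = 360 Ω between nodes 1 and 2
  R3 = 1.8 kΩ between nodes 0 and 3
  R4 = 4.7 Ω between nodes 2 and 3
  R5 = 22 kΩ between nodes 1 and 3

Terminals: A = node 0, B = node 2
The network is not a plain series/parallel combination. Inject a 1 A test current into terminal A (node 0) and return it from terminal B (node 2); then R_eq = V_A / (1 A).
Nodal analysis, taking node 2 as the 0 V reference.
Current source I_test pushes 1 A into node 0 and draws it out of node 2.
KCL at each unknown node (sum of currents leaving = 0; resistances in Ω):
  Node 0: (V_0 - V_1)/6.2 + (V_0 - V_3)/1800 - 1 = 0
  Node 1: (V_1 - V_0)/6.2 + (V_1 - 0)/360 + (V_1 - V_3)/22000 = 0
  Node 3: (V_3 - V_0)/1800 + (V_3 - V_1)/22000 + (V_3 - 0)/4.7 = 0
Collecting terms (coefficients in siemens):
  0.1618·V_0 - 0.1613·V_1 - 0.0005556·V_3 = 1
  0.1641·V_1 - 0.1613·V_0 - 0.00004545·V_3 = 0
  0.2134·V_3 - 0.0005556·V_0 - 0.00004545·V_1 = 0
Solving these 3 simultaneous equations (Gaussian elimination) gives:
  V_0 = 300.4 V, V_1 = 295.3 V, V_3 = 0.8452 V
R_eq = V_0 / 1 A = 300.4 Ω

Final answer: 300.4 Ω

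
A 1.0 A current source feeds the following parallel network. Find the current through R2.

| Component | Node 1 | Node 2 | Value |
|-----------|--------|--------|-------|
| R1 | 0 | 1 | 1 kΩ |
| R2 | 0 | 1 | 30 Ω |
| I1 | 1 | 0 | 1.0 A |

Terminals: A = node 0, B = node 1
All resistors sit directly between nodes 0 and 1, so they are in parallel and share one voltage V; the full source current 1 A splits among them.
1/R_par = 1/1000 + 1/30 = 0.03433 S  =>  R_par = 29.13 Ω
V = I × R_par = 1 × 29.13 = 29.13 V
I_R2 = V/R2 = 29.13/30 = 0.9709 A

Final answer: 0.9709 A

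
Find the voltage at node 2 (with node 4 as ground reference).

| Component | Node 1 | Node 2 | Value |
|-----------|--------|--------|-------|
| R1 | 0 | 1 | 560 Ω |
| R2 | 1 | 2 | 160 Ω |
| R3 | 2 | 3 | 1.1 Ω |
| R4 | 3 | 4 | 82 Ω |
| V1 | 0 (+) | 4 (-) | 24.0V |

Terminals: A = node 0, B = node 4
Nodal analysis, taking node 4 as the 0 V reference.
Source V1 fixes V_0 = 24 V.
KCL at each unknown node (sum of currents leaving = 0; resistances in Ω):
  Node 1: (V_1 - 24)/560 + (V_1 - V_2)/160 = 0
  Node 2: (V_2 - V_1)/160 + (V_2 - V_3)/1.1 = 0
  Node 3: (V_3 - V_2)/1.1 + (V_3 - 0)/82 = 0
Collecting terms (coefficients in siemens):
  0.008036·V_1 - 0.00625·V_2 = 0.04286
  0.9153·V_2 - 0.00625·V_1 - 0.9091·V_3 = 0
  0.9213·V_3 - 0.9091·V_2 = 0
Solving these 3 simultaneous equations (Gaussian elimination) gives:
  V_1 = 7.265 V, V_2 = 2.483 V, V_3 = 2.451 V
The requested potential is V_2 = 2.483 V.

Final answer: V_2 = 2.483 V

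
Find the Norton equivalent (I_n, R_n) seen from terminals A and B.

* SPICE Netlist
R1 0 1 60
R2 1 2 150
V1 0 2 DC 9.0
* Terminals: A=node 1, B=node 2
Find the Thévenin equivalent first; then I_n = V_th/R_th and R_n = R_th.
Step 1 — V_th is the open-circuit voltage V_A - V_B (nothing connected across the terminals).
Nodal analysis, taking node 2 as the 0 V reference.
Source V1 fixes V_0 = 9 V.
KCL at each unknown node (sum of currents leaving = 0; resistances in Ω):
  Node 1: (V_1 - 9)/60 + (V_1 - 0)/150 = 0
Collecting terms: 0.02333 × V_1 = 0.15  =>  V_1 = 6.429 V
V_th = V_1 - V_2 = 6.429 - 0 = 6.429 V
Step 2 — R_th: zero the source — replace V1 by a short circuit (node 2 merges into node 0) — and find the resistance seen between A (node 1) and B (node 0).
Reduce the network between node 1 (A) and node 0 (B) by series/parallel combination:
  Rp1 = R1 ‖ R2 (parallel, both between nodes 0 and 1) = 1/(1/60 + 1/150) = 42.86 Ω
R_th = 42.86 Ω
I_n = V_th/R_th = 6.429/42.86 = 0.15 A, and R_n = R_th = 42.86 Ω

Final answer: I_n = 0.15 A, R_n = 42.86 Ω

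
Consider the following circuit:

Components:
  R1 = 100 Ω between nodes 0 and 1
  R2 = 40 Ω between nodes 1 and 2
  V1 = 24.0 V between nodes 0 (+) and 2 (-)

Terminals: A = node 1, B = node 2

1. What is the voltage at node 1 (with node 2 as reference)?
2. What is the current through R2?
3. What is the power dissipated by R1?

Nodal analysis, taking node 2 as the 0 V reference.
Source V1 fixes V_0 = 24 V.
KCL at each unknown node (sum of currents leaving = 0; resistances in Ω):
  Node 1: (V_1 - 24)/100 + (V_1 - 0)/40 = 0
Collecting terms: 0.035 × V_1 = 0.24  =>  V_1 = 6.857 V
Part 1:
  Read off the nodal solution: V_1 = 6.857 V
Part 2:
  I_R2 = (V_1 - V_2)/R2 = (6.857 - 0)/40 = 0.1714 A
  Magnitude: I_R2 = 0.1714 A
Part 3:
  I_R1 = (V_0 - V_1)/R1 = (24 - 6.857)/100 = 0.1714 A
  P_R1 = I_R1² × R1 = (0.1714)² × 100 = 2.939 W

Final answers:
1. V_1 = 6.857 V
2. I_R2 = 0.1714 A
3. P_R1 = 2.939 W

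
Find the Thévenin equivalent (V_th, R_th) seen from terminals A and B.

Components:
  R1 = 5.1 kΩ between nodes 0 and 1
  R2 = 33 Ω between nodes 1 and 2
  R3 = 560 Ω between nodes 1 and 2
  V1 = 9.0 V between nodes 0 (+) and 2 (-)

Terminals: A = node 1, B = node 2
Step 1 — V_th is the open-circuit voltage V_A - V_B (nothing connected across the terminals).
Nodal analysis, taking node 2 as the 0 V reference.
Source V1 fixes V_0 = 9 V.
KCL at each unknown node (sum of currents leaving = 0; resistances in Ω):
  Node 1: (V_1 - 9)/5100 + (V_1 - 0)/33 + (V_1 - 0)/560 = 0
Collecting terms: 0.03228 × V_1 = 0.001765  =>  V_1 = 0.05466 V
V_th = V_1 - V_2 = 0.05466 - 0 = 0.05466 V
Step 2 — R_th: zero the source — replace V1 by a short circuit (node 2 merges into node 0) — and find the resistance seen between A (node 1) and B (node 0).
Reduce the network between node 1 (A) and node 0 (B) by series/parallel combination:
  Rp1 = R1 ‖ R2 ‖ R3 (parallel, all between nodes 0 and 1) = 1/(1/5100 + 1/33 + 1/560) = 30.97 Ω
R_th = 30.97 Ω

Final answer: V_th = 0.05466 V, R_th = 30.97 Ω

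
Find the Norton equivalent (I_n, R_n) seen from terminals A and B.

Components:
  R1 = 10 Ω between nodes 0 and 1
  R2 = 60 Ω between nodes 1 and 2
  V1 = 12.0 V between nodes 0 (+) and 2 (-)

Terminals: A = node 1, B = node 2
Find the Thévenin equivalent first; then I_n = V_th/R_th and R_n = R_th.
Step 1 — V_th is the open-circuit voltage V_A - V_B (nothing connected across the terminals).
Nodal analysis, taking node 2 as the 0 V reference.
Source V1 fixes V_0 = 12 V.
KCL at each unknown node (sum of currents leaving = 0; resistances in Ω):
  Node 1: (V_1 - 12)/10 + (V_1 - 0)/60 = 0
Collecting terms: 0.1167 × V_1 = 1.2  =>  V_1 = 10.29 V
V_th = V_1 - V_2 = 10.29 - 0 = 10.29 V
Step 2 — R_th: zero the source — replace V1 by a short circuit (node 2 merges into node 0) — and find the resistance seen between A (node 1) and B (node 0).
Reduce the network between node 1 (A) and node 0 (B) by series/parallel combination:
  Rp1 = R1 ‖ R2 (parallel, both between nodes 0 and 1) = 1/(1/10 + 1/60) = 8.571 Ω
R_th = 8.571 Ω
I_n = V_th/R_th = 10.29/8.571 = 1.2 A, and R_n = R_th = 8.571 Ω

Final answer: I_n = 1.2 A, R_n = 8.571 Ω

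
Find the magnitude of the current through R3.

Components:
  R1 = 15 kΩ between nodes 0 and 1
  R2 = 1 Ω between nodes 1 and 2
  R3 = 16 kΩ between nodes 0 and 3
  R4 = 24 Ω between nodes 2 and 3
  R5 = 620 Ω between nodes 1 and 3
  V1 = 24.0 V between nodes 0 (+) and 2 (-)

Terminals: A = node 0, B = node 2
Nodal analysis, taking node 2 as the 0 V reference.
Source V1 fixes V_0 = 24 V.
KCL at each unknown node (sum of currents leaving = 0; resistances in Ω):
  Node 1: (V_1 - 24)/15000 + (V_1 - 0)/1 + (V_1 - V_3)/620 = 0
  Node 3: (V_3 - 24)/16000 + (V_3 - 0)/24 + (V_3 - V_1)/620 = 0
Collecting terms (coefficients in siemens):
  1.002·V_1 - 0.001613·V_3 = 0.0016
  0.04334·V_3 - 0.001613·V_1 = 0.0015
Determinant D = (1.002)(0.04334) - (-0.001613)(-0.001613) = 0.04341
V_1 = [(0.0016)(0.04334) - (-0.001613)(0.0015)]/D = 0.001653 V
V_3 = [(1.002)(0.0015) - (0.0016)(-0.001613)]/D = 0.03467 V
I_R3 = (V_0 - V_3)/R3 = (24 - 0.03467)/16000 = 0.001498 A
|I_R3| = 0.001498 A

Final answer: |I_R3| = 0.001498 A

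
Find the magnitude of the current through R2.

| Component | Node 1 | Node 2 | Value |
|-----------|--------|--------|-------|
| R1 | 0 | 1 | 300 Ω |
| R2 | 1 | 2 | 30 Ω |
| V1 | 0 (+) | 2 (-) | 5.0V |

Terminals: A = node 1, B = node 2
Nodal analysis, taking node 2 as the 0 V reference.
Source V1 fixes V_0 = 5 V.
KCL at each unknown node (sum of currents leaving = 0; resistances in Ω):
  Node 1: (V_1 - 5)/300 + (V_1 - 0)/30 = 0
Collecting terms: 0.03667 × V_1 = 0.01667  =>  V_1 = 0.4545 V
I_R2 = (V_1 - V_2)/R2 = (0.4545 - 0)/30 = 0.01515 A
|I_R2| = 0.01515 A

Final answer: |I_R2| = 0.01515 A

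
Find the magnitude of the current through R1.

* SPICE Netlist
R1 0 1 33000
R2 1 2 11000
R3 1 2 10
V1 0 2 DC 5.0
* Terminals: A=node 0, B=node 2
Nodal analysis, taking node 2 as the 0 V reference.
Source V1 fixes V_0 = 5 V.
KCL at each unknown node (sum of currents leaving = 0; resistances in Ω):
  Node 1: (V_1 - 5)/33000 + (V_1 - 0)/11000 + (V_1 - 0)/10 = 0
Collecting terms: 0.1001 × V_1 = 0.0001515  =>  V_1 = 0.001513 V
I_R1 = (V_0 - V_1)/R1 = (5 - 0.001513)/33000 = 0.0001515 A
|I_R1| = 0.0001515 A

Final answer: |I_R1| = 0.0001515 A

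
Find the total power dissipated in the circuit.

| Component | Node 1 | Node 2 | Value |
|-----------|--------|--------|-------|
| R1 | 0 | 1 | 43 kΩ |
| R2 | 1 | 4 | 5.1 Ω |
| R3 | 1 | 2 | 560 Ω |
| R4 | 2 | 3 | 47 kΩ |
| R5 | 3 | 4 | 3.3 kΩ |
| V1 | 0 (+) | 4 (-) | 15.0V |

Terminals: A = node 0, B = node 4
Nodal analysis, taking node 4 as the 0 V reference.
Source V1 fixes V_0 = 15 V.
KCL at each unknown node (sum of currents leaving = 0; resistances in Ω):
  Node 1: (V_1 - 15)/43000 + (V_1 - 0)/5.1 + (V_1 - V_2)/560 = 0
  Node 2: (V_2 - V_1)/560 + (V_2 - V_3)/47000 = 0
  Node 3: (V_3 - V_2)/47000 + (V_3 - 0)/3300 = 0
Collecting terms (coefficients in siemens):
  0.1979·V_1 - 0.001786·V_2 = 0.0003488
  0.001807·V_2 - 0.001786·V_1 - 0.00002128·V_3 = 0
  0.0003243·V_3 - 0.00002128·V_2 = 0
Solving these 3 simultaneous equations (Gaussian elimination) gives:
  V_1 = 0.001779 V, V_2 = 0.001759 V, V_3 = 0.0001154 V
Power in each resistor, P = (ΔV)²/R:
  P_R1 = (15 - 0.001779)²/43000 = 0.005231 W
  P_R2 = (0.001779 - 0)²/5.1 = 0.0000006203 W
  P_R3 = (0.001779 - 0.001759)²/560 = 0.0000000000006849 W
  P_R4 = (0.001759 - 0.0001154)²/47000 = 0.00000000005748 W
  P_R5 = (0.0001154 - 0)²/3300 = 0.000000000004036 W
P_total = P_R1 + P_R2 + P_R3 + P_R4 + P_R5 = 0.005232 W

Final answer: 0.005232 W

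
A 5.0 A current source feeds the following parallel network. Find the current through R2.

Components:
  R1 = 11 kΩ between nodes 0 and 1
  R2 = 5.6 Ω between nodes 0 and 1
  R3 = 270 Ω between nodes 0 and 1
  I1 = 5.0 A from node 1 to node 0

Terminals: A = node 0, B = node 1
All resistors sit directly between nodes 0 and 1, so they are in parallel and share one voltage V; the full source current 5 A splits among them.
1/R_par = 1/11000 + 1/5.6 + 1/270 = 0.1824 S  =>  R_par = 5.483 Ω
V = I × R_par = 5 × 5.483 = 27.42 V
I_R2 = V/R2 = 27.42/5.6 = 4.896 A

Final answer: 4.896 A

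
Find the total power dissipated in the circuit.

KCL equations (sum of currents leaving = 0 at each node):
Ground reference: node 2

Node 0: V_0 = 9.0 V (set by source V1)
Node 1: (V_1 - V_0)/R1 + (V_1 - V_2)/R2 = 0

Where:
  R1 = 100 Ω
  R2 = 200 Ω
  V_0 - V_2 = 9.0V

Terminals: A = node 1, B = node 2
Nodal analysis, taking node 2 as the 0 V reference.
Source V1 fixes V_0 = 9 V.
KCL at each unknown node (sum of currents leaving = 0; resistances in Ω):
  Node 1: (V_1 - 9)/100 + (V_1 - 0)/200 = 0
Collecting terms: 0.015 × V_1 = 0.09  =>  V_1 = 6 V
Power in each resistor, P = (ΔV)²/R:
  P_R1 = (9 - 6)²/100 = 0.09 W
  P_R2 = (6 - 0)²/200 = 0.18 W
P_total = P_R1 + P_R2 = 0.27 W

Final answer: 0.27 W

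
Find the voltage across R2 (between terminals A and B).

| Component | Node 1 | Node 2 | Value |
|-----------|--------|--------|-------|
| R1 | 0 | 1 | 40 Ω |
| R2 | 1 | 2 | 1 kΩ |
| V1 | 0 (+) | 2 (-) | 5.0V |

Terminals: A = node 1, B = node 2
R1 and R2 are in series across V1 (node 0 → node 1 → node 2), and the output A–B is taken across R2, so this is a voltage divider.
Series current: I = V1/(R1 + R2) = 5/(40 + 1000) = 5/1040 = 0.004808 A
V_R2 = I × R2 = V1 × R2/(R1 + R2) = 5 × 1000/1040 = 4.808 V

Final answer: 4.808 V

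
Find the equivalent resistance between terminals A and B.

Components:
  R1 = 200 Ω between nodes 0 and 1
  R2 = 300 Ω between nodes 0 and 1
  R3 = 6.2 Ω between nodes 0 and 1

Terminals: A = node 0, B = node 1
Reduce the network between node 0 (A) and node 1 (B) by series/parallel combination:
  Rp1 = R1 ‖ R2 ‖ R3 (parallel, all between nodes 0 and 1) = 1/(1/200 + 1/300 + 1/6.2) = 5.895 Ω
R_eq = 5.895 Ω

Final answer: 5.895 Ω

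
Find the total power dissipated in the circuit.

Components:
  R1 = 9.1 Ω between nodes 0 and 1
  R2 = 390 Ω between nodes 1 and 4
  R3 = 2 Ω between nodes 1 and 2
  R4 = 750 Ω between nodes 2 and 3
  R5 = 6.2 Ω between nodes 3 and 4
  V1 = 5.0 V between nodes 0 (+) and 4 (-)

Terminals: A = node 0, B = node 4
Nodal analysis, taking node 4 as the 0 V reference.
Source V1 fixes V_0 = 5 V.
KCL at each unknown node (sum of currents leaving = 0; resistances in Ω):
  Node 1: (V_1 - 5)/9.1 + (V_1 - 0)/390 + (V_1 - V_2)/2 = 0
  Node 2: (V_2 - V_1)/2 + (V_2 - V_3)/750 = 0
  Node 3: (V_3 - V_2)/750 + (V_3 - 0)/6.2 = 0
Collecting terms (coefficients in siemens):
  0.6125·V_1 - 0.5·V_2 = 0.5495
  0.5013·V_2 - 0.5·V_1 - 0.001333·V_3 = 0
  0.1626·V_3 - 0.001333·V_2 = 0
Solving these 3 simultaneous equations (Gaussian elimination) gives:
  V_1 = 4.829 V, V_2 = 4.817 V, V_3 = 0.03949 V
Power in each resistor, P = (ΔV)²/R:
  P_R1 = (5 - 4.829)²/9.1 = 0.0032 W
  P_R2 = (4.829 - 0)²/390 = 0.0598 W
  P_R3 = (4.829 - 4.817)²/2 = 0.00008114 W
  P_R4 = (4.817 - 0.03949)²/750 = 0.03043 W
  P_R5 = (0.03949 - 0)²/6.2 = 0.0002515 W
P_total = P_R1 + P_R2 + P_R3 + P_R4 + P_R5 = 0.09376 W

Final answer: 0.09376 W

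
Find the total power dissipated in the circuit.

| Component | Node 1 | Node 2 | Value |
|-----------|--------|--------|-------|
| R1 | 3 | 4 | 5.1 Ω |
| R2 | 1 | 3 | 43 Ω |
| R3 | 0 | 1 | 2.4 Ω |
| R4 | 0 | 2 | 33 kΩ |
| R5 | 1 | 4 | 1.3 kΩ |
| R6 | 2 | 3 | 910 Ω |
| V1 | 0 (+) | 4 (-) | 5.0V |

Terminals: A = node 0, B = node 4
Nodal analysis, taking node 4 as the 0 V reference.
Source V1 fixes V_0 = 5 V.
KCL at each unknown node (sum of currents leaving = 0; resistances in Ω):
  Node 1: (V_1 - V_3)/43 + (V_1 - 5)/2.4 + (V_1 - 0)/1300 = 0
  Node 2: (V_2 - 5)/33000 + (V_2 - V_3)/910 = 0
  Node 3: (V_3 - 0)/5.1 + (V_3 - V_1)/43 + (V_3 - V_2)/910 = 0
Collecting terms (coefficients in siemens):
  0.4407·V_1 - 0.02326·V_3 = 2.083
  0.001129·V_2 - 0.001099·V_3 = 0.0001515
  0.2204·V_3 - 0.02326·V_1 - 0.001099·V_2 = 0
Solving these 3 simultaneous equations (Gaussian elimination) gives:
  V_1 = 4.754 V, V_2 = 0.6253 V, V_3 = 0.5047 V
Power in each resistor, P = (ΔV)²/R:
  P_R1 = (0.5047 - 0)²/5.1 = 0.04994 W
  P_R2 = (4.754 - 0.5047)²/43 = 0.4199 W
  P_R3 = (5 - 4.754)²/2.4 = 0.02521 W
  P_R4 = (5 - 0.6253)²/33000 = 0.0005799 W
  P_R5 = (4.754 - 0)²/1300 = 0.01739 W
  P_R6 = (0.6253 - 0.5047)²/910 = 0.00001599 W
P_total = P_R1 + P_R2 + P_R3 + P_R4 + P_R5 + P_R6 = 0.5131 W

Final answer: 0.5131 W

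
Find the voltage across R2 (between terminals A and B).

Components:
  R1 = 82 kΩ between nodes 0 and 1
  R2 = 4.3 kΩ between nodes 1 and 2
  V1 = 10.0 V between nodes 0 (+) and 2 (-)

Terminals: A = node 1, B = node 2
R1 and R2 are in series across V1 (node 0 → node 1 → node 2), and the output A–B is taken across R2, so this is a voltage divider.
Series current: I = V1/(R1 + R2) = 10/(82000 + 4300) = 10/86300 = 0.0001159 A
V_R2 = I × R2 = V1 × R2/(R1 + R2) = 10 × 4300/86300 = 0.4983 V

Final answer: 0.4983 V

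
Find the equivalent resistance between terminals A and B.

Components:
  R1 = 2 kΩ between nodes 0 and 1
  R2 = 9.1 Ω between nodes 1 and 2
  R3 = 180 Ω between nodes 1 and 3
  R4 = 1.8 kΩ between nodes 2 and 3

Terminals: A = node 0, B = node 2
Reduce the network between node 0 (A) and node 2 (B) by series/parallel combination:
  Rs1 = R3 + R4 (series, joined only at node 3) = 180 + 1800 = 1980 Ω
  Rp1 = R2 ‖ Rs1 (parallel, both between nodes 1 and 2) = 1/(1/9.1 + 1/1980) = 9.058 Ω
  Rs2 = R1 + Rp1 (series, joined only at node 1) = 2000 + 9.058 = 2009 Ω
R_eq = 2.009 kΩ

Final answer: 2.009 kΩ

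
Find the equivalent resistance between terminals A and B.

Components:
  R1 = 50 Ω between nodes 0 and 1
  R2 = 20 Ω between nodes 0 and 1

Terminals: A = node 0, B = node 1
Reduce the network between node 0 (A) and node 1 (B) by series/parallel combination:
  Rp1 = R1 ‖ R2 (parallel, both between nodes 0 and 1) = 1/(1/50 + 1/20) = 14.29 Ω
R_eq = 14.29 Ω

Final answer: 14.29 Ω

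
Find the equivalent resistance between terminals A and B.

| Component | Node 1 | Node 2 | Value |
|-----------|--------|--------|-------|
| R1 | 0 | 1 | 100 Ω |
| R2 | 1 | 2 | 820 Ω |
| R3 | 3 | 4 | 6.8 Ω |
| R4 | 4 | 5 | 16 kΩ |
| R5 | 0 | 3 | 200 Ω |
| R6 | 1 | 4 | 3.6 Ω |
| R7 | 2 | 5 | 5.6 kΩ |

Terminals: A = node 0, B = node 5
The network is not a plain series/parallel combination. Inject a 1 A test current into terminal A (node 0) and return it from terminal B (node 5); then R_eq = V_A / (1 A).
Nodal analysis, taking node 5 as the 0 V reference.
Current source I_test pushes 1 A into node 0 and draws it out of node 5.
KCL at each unknown node (sum of currents leaving = 0; resistances in Ω):
  Node 0: (V_0 - V_1)/100 + (V_0 - V_3)/200 - 1 = 0
  Node 1: (V_1 - V_0)/100 + (V_1 - V_2)/820 + (V_1 - V_4)/3.6 = 0
  Node 2: (V_2 - V_1)/820 + (V_2 - 0)/5600 = 0
  Node 3: (V_3 - V_0)/200 + (V_3 - V_4)/6.8 = 0
  Node 4: (V_4 - V_1)/3.6 + (V_4 - V_3)/6.8 + (V_4 - 0)/16000 = 0
Collecting terms (coefficients in siemens):
  0.015·V_0 - 0.01·V_1 - 0.005·V_3 = 1
  0.289·V_1 - 0.01·V_0 - 0.00122·V_2 - 0.2778·V_4 = 0
  0.001398·V_2 - 0.00122·V_1 = 0
  0.1521·V_3 - 0.005·V_0 - 0.1471·V_4 = 0
  0.4249·V_4 - 0.2778·V_1 - 0.1471·V_3 = 0
Solving these 5 simultaneous equations (Gaussian elimination) gives:
  V_0 = 4649 V, V_1 = 4582 V, V_2 = 3996 V, V_3 = 4584 V
  V_4 = 4582 V
R_eq = V_0 / 1 A = 4649 Ω = 4.649 kΩ

Final answer: 4.649 kΩ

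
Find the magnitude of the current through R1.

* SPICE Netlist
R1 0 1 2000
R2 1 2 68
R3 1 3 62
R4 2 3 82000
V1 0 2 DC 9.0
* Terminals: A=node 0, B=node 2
Nodal analysis, taking node 2 as the 0 V reference.
Source V1 fixes V_0 = 9 V.
KCL at each unknown node (sum of currents leaving = 0; resistances in Ω):
  Node 1: (V_1 - 9)/2000 + (V_1 - 0)/68 + (V_1 - V_3)/62 = 0
  Node 3: (V_3 - V_1)/62 + (V_3 - 0)/82000 = 0
Collecting terms (coefficients in siemens):
  0.03133·V_1 - 0.01613·V_3 = 0.0045
  0.01614·V_3 - 0.01613·V_1 = 0
Determinant D = (0.03133)(0.01614) - (-0.01613)(-0.01613) = 0.0002456
V_1 = [(0.0045)(0.01614) - (-0.01613)(0)]/D = 0.2957 V
V_3 = [(0.03133)(0) - (0.0045)(-0.01613)]/D = 0.2955 V
I_R1 = (V_0 - V_1)/R1 = (9 - 0.2957)/2000 = 0.004352 A
|I_R1| = 0.004352 A

Final answer: |I_R1| = 0.004352 A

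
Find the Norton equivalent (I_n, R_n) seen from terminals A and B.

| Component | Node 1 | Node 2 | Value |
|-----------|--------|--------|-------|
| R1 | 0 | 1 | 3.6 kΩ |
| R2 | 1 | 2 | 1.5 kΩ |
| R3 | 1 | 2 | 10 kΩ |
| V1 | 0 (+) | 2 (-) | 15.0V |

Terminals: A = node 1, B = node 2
Find the Thévenin equivalent first; then I_n = V_th/R_th and R_n = R_th.
Step 1 — V_th is the open-circuit voltage V_A - V_B (nothing connected across the terminals).
Nodal analysis, taking node 2 as the 0 V reference.
Source V1 fixes V_0 = 15 V.
KCL at each unknown node (sum of currents leaving = 0; resistances in Ω):
  Node 1: (V_1 - 15)/3600 + (V_1 - 0)/1500 + (V_1 - 0)/10000 = 0
Collecting terms: 0.001044 × V_1 = 0.004167  =>  V_1 = 3.989 V
V_th = V_1 - V_2 = 3.989 - 0 = 3.989 V
Step 2 — R_th: zero the source — replace V1 by a short circuit (node 2 merges into node 0) — and find the resistance seen between A (node 1) and B (node 0).
Reduce the network between node 1 (A) and node 0 (B) by series/parallel combination:
  Rp1 = R1 ‖ R2 ‖ R3 (parallel, all between nodes 0 and 1) = 1/(1/3600 + 1/1500 + 1/10000) = 957.4 Ω
R_th = 957.4 Ω
I_n = V_th/R_th = 3.989/957.4 = 0.004167 A, and R_n = R_th = 957.4 Ω

Final answer: I_n = 0.004167 A, R_n = 957.4 Ω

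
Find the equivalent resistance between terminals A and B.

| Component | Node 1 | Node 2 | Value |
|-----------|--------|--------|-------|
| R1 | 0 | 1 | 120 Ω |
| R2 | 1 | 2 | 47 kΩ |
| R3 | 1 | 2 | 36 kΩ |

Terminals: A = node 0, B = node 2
Reduce the network between node 0 (A) and node 2 (B) by series/parallel combination:
  Rp1 = R2 ‖ R3 (parallel, both between nodes 1 and 2) = 1/(1/47000 + 1/36000) = 20390 Ω
  Rs1 = R1 + Rp1 (series, joined only at node 1) = 120 + 20390 = 20510 Ω
R_eq = 20.51 kΩ

Final answer: 20.51 kΩ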